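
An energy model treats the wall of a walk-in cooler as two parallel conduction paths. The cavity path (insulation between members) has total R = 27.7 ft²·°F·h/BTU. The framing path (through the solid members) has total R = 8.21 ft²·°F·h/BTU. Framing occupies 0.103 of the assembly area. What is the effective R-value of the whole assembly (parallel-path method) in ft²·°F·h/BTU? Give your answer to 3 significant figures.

22.3 ft²·°F·h/BTU

U_eff = 0.897/27.7 + 0.103/8.21 = 0.03238 + 0.01255 = 0.04493
R_eff = 1/U_eff = 22.26 ft²·°F·h/BTU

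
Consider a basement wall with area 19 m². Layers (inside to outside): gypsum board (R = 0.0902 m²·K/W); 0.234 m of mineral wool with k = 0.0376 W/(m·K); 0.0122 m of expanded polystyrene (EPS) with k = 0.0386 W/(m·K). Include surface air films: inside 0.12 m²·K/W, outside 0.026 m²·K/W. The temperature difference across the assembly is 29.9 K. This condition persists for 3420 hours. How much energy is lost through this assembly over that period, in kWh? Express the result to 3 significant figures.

287 kWh

0.234/0.0376 = 6.223
0.0122/0.0386 = 0.3161
R_total = 0.12 + 0.0902 + 6.223 + 0.3161 + 0.026 = 6.776 m²·K/W
Q = 19 × 29.9 / 6.776 = 83.84 W
E = 83.84 W × 3420 h / 1000 = 286.7 kWh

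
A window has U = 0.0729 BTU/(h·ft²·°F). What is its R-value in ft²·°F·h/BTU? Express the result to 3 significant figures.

13.7 ft²·°F·h/BTU

R = 1/U = 1/0.0729 = 13.72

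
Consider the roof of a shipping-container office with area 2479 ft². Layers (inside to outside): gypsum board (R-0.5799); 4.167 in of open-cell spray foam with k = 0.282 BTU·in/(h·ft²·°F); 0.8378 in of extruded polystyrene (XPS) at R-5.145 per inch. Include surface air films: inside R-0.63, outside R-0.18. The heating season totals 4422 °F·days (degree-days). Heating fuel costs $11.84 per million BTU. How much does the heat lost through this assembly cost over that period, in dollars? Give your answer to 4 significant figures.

4.167/0.282 = 14.777
0.8378 × 5.145 = 4.3105
R_total = 0.63 + 0.5799 + 14.777 + 4.3105 + 0.18 = 20.477 ft²·°F·h/BTU
E = A × HDD × 24 / R = 2479 × 4422 × 24 / 20.477 = 12848000 BTU
Cost = 12848000/10⁶ × 11.84 = $152.12

152.1 dollars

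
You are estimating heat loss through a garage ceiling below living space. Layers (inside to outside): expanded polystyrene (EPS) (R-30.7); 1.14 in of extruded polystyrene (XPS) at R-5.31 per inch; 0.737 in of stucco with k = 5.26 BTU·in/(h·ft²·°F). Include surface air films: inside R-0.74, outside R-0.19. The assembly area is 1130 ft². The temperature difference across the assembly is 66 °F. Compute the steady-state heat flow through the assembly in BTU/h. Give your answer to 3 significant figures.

1970 BTU/h

1.14 × 5.31 = 6.053
0.737/5.26 = 0.1401
R_total = 0.74 + 30.7 + 6.053 + 0.1401 + 0.19 = 37.82 ft²·°F·h/BTU
Q = A·ΔT/R = 1130 × 66 / 37.82 = 1972 BTU/h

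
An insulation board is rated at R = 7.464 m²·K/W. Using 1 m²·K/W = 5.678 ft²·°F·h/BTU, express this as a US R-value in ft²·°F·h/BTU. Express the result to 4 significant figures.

R_US = 7.464 × 5.678 = 42.381

42.38 ft²·°F·h/BTU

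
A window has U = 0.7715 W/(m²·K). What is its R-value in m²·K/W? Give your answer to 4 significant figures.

R = 1/U = 1/0.7715 = 1.2962

1.296 m²·K/W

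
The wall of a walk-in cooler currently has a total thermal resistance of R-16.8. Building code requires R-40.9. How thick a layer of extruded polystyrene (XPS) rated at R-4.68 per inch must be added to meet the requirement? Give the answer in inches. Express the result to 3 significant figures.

5.15 in

ΔR = 40.9 − 16.8 = 24.1 ft²·°F·h/BTU
L = ΔR / (R/in) = 24.1/4.68 = 5.15 in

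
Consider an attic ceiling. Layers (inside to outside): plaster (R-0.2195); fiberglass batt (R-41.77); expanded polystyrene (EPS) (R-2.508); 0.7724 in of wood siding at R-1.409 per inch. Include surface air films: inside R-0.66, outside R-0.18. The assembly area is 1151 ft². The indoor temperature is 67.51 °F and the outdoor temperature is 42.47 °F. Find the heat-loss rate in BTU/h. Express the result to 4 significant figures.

620.8 BTU/h

0.7724 × 1.409 = 1.0883
R_total = 0.66 + 0.2195 + 41.77 + 2.508 + 1.0883 + 0.18 = 46.426 ft²·°F·h/BTU
Q = A·ΔT/R = 1151 × (67.51 − 42.47) / 46.426 = 620.8 BTU/h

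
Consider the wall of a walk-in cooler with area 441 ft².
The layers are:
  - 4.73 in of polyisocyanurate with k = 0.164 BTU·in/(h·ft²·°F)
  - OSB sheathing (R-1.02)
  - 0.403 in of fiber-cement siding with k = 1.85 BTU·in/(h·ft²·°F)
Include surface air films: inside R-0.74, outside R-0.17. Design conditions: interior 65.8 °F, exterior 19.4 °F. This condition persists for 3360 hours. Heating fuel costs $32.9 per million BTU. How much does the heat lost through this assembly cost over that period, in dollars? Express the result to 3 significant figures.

73.0 dollars

4.73/0.164 = 28.84
0.403/1.85 = 0.2178
R_total = 0.74 + 28.84 + 1.02 + 0.2178 + 0.17 = 30.99 ft²·°F·h/BTU
Q = 441 × (65.8 − 19.4) / 30.99 = 660.3 BTU/h
E = 660.3 × 3360 = 2219000 BTU
Cost = 2219000/10⁶ × 32.9 = $72.99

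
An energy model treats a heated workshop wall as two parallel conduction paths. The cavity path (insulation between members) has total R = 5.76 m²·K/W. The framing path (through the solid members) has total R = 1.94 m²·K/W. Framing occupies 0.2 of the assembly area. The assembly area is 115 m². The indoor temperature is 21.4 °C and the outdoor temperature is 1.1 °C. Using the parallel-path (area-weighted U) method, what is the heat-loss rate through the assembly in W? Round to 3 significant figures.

U_eff = 0.8/5.76 + 0.2/1.94 = 0.1389 + 0.1031 = 0.242
R_eff = 1/U_eff = 4.133 m²·K/W
Q = 115 × (21.4 − 1.1) / 4.133 = 564.9 W

565 W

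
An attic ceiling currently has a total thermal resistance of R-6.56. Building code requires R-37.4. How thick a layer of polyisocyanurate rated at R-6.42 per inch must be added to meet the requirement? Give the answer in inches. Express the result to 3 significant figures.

ΔR = 37.4 − 6.56 = 30.84 ft²·°F·h/BTU
L = ΔR / (R/in) = 30.84/6.42 = 4.804 in

4.80 in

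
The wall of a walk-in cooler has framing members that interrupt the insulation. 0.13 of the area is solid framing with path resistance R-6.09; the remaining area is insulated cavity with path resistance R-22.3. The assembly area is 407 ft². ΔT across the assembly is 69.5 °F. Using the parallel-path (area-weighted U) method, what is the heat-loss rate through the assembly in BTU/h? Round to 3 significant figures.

1710 BTU/h

U_eff = 0.87/22.3 + 0.13/6.09 = 0.03901 + 0.02135 = 0.06036
R_eff = 1/U_eff = 16.57 ft²·°F·h/BTU
Q = 407 × 69.5 / 16.57 = 1707 BTU/h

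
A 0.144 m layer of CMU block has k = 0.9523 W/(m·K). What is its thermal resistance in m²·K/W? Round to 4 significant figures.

0.1512 m²·K/W

R = L/k = 0.144/0.9523 = 0.15121 m²·K/W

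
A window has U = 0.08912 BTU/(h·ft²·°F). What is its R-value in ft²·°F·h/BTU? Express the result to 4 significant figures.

11.22 ft²·°F·h/BTU

R = 1/U = 1/0.08912 = 11.221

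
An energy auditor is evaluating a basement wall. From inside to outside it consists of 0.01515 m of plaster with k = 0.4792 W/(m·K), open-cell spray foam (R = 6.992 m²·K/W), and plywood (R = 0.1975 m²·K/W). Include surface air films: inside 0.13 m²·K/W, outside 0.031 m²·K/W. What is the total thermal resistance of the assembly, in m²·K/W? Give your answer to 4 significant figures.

7.382 m²·K/W

0.01515/0.4792 = 0.031615
R_total = 0.13 + 0.031615 + 6.992 + 0.1975 + 0.031 = 7.3821 m²·K/W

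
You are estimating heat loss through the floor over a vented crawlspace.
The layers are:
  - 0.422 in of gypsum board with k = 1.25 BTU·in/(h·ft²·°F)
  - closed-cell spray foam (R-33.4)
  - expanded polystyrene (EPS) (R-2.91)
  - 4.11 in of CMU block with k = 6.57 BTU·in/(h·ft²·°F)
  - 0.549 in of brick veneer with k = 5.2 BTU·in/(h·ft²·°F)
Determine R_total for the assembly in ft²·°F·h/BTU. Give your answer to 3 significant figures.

0.422/1.25 = 0.3376
4.11/6.57 = 0.6256
0.549/5.2 = 0.1056
R_total = 0.3376 + 33.4 + 2.91 + 0.6256 + 0.1056 = 37.38 ft²·°F·h/BTU

37.4 ft²·°F·h/BTU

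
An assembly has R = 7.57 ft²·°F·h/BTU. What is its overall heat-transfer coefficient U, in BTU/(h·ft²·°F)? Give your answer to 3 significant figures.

U = 1/R = 1/7.57 = 0.1321

0.132 BTU/(h·ft²·°F)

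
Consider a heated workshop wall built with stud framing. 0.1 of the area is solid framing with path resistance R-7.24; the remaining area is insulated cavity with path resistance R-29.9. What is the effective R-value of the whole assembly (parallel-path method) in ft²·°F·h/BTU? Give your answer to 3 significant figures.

U_eff = 0.9/29.9 + 0.1/7.24 = 0.0301 + 0.01381 = 0.04391
R_eff = 1/U_eff = 22.77 ft²·°F·h/BTU

22.8 ft²·°F·h/BTU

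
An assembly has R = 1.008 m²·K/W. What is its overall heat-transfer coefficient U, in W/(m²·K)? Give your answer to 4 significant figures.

0.9921 W/(m²·K)

U = 1/R = 1/1.008 = 0.99206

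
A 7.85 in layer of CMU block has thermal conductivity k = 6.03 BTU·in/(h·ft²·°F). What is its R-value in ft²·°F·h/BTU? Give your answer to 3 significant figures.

R = L/k = 7.85/6.03 = 1.302 ft²·°F·h/BTU

1.30 ft²·°F·h/BTU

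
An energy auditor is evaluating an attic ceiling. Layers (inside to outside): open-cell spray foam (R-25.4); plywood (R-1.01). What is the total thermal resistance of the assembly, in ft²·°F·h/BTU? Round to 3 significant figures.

R_total = 25.4 + 1.01 = 26.41 ft²·°F·h/BTU

26.4 ft²·°F·h/BTU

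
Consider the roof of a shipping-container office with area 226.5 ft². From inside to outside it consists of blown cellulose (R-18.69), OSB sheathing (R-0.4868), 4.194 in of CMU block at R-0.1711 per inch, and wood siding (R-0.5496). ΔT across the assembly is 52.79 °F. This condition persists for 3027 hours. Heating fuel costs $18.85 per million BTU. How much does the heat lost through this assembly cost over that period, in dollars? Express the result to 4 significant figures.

33.37 dollars

4.194 × 0.1711 = 0.71759
R_total = 18.69 + 0.4868 + 0.71759 + 0.5496 = 20.444 ft²·°F·h/BTU
Q = 226.5 × 52.79 / 20.444 = 584.86 BTU/h
E = 584.86 × 3027 = 1770400 BTU
Cost = 1770400/10⁶ × 18.85 = $33.372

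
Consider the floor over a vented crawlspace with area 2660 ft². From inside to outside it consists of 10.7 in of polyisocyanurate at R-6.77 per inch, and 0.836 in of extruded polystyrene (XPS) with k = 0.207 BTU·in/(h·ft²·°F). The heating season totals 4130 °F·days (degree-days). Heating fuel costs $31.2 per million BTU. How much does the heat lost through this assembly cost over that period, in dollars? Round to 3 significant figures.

108 dollars

10.7 × 6.77 = 72.44
0.836/0.207 = 4.039
R_total = 72.44 + 4.039 = 76.48 ft²·°F·h/BTU
E = A × HDD × 24 / R = 2660 × 4130 × 24 / 76.48 = 3448000 BTU
Cost = 3448000/10⁶ × 31.2 = $107.6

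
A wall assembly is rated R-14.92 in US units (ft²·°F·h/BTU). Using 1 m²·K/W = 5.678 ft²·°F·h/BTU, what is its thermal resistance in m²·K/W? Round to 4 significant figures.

2.628 m²·K/W

R_SI = 14.92/5.678 = 2.6277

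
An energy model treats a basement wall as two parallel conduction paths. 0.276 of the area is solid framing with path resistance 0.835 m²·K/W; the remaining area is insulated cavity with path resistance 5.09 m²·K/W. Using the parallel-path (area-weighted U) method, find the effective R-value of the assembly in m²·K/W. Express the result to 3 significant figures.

2.12 m²·K/W

U_eff = 0.724/5.09 + 0.276/0.835 = 0.1422 + 0.3305 = 0.4728
R_eff = 1/U_eff = 2.115 m²·K/W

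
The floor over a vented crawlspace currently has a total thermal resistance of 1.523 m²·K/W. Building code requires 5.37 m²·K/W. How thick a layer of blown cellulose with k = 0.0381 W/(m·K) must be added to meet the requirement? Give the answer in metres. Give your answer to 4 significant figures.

0.1466 m

ΔR = 5.37 − 1.523 = 3.847 m²·K/W
L = ΔR × k = 3.847 × 0.0381 = 0.14657 m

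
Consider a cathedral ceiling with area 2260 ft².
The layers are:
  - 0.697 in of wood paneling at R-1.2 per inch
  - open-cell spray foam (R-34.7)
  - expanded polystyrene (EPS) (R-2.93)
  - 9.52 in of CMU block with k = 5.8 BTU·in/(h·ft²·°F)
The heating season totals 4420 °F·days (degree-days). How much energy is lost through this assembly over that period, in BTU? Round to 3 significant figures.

0.697 × 1.2 = 0.8364
9.52/5.8 = 1.641
R_total = 0.8364 + 34.7 + 2.93 + 1.641 = 40.11 ft²·°F·h/BTU
E = A × HDD × 24 / R = 2260 × 4420 × 24 / 40.11 = 5977000 BTU

5980000 BTU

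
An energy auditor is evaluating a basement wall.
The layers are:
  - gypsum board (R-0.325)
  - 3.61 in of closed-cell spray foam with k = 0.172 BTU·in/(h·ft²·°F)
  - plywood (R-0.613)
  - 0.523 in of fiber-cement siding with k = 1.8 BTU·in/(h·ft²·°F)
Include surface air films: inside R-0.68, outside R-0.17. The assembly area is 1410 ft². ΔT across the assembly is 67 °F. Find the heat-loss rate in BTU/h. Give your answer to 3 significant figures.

3.61/0.172 = 20.99
0.523/1.8 = 0.2906
R_total = 0.68 + 0.325 + 20.99 + 0.613 + 0.2906 + 0.17 = 23.07 ft²·°F·h/BTU
Q = A·ΔT/R = 1410 × 67 / 23.07 = 4095 BTU/h

4100 BTU/h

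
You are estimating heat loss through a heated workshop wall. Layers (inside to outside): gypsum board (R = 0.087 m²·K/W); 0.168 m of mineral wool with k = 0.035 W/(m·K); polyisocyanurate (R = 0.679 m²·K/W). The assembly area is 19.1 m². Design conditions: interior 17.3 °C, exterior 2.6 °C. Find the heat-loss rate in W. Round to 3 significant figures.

0.168/0.035 = 4.8
R_total = 0.087 + 4.8 + 0.679 = 5.566 m²·K/W
Q = A·ΔT/R = 19.1 × (17.3 − 2.6) / 5.566 = 50.44 W

50.4 W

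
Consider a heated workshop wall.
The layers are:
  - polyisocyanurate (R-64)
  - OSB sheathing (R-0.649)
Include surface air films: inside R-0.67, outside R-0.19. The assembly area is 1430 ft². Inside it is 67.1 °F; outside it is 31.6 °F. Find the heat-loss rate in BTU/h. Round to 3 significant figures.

775 BTU/h

R_total = 0.67 + 64 + 0.649 + 0.19 = 65.51 ft²·°F·h/BTU
Q = A·ΔT/R = 1430 × (67.1 − 31.6) / 65.51 = 774.9 BTU/h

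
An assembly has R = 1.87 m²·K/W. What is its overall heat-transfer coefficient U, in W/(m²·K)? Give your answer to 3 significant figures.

0.535 W/(m²·K)

U = 1/R = 1/1.87 = 0.5348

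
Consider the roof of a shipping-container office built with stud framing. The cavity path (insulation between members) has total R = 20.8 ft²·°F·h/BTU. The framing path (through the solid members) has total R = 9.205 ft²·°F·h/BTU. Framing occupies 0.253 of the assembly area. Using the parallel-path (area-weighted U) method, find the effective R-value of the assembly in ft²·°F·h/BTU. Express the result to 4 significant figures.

15.77 ft²·°F·h/BTU

U_eff = 0.747/20.8 + 0.253/9.205 = 0.035913 + 0.027485 = 0.063399
R_eff = 1/U_eff = 15.773 ft²·°F·h/BTU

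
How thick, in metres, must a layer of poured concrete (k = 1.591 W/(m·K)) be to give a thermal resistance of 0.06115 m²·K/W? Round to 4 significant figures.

L = R·k = 0.06115 × 1.591 = 0.09729 m

0.09729 m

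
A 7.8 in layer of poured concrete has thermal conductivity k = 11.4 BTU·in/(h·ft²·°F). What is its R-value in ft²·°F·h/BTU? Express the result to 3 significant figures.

0.684 ft²·°F·h/BTU

R = L/k = 7.8/11.4 = 0.6842 ft²·°F·h/BTU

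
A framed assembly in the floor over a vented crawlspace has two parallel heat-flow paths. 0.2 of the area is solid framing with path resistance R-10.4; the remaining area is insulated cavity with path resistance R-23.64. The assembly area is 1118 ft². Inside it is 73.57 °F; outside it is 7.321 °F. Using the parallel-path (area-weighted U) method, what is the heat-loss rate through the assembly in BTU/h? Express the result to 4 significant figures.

3931 BTU/h

U_eff = 0.8/23.64 + 0.2/10.4 = 0.033841 + 0.019231 = 0.053072
R_eff = 1/U_eff = 18.842 ft²·°F·h/BTU
Q = 1118 × (73.57 − 7.321) / 18.842 = 3930.8 BTU/h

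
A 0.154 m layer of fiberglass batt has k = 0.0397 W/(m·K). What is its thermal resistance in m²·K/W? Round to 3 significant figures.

R = L/k = 0.154/0.0397 = 3.879 m²·K/W

3.88 m²·K/W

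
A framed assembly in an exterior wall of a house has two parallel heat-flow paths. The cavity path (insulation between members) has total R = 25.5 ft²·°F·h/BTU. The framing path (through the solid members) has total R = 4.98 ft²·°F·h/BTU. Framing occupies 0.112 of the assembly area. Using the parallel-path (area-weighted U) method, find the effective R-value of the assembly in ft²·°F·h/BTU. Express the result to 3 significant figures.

U_eff = 0.888/25.5 + 0.112/4.98 = 0.03482 + 0.02249 = 0.05731
R_eff = 1/U_eff = 17.45 ft²·°F·h/BTU

17.4 ft²·°F·h/BTU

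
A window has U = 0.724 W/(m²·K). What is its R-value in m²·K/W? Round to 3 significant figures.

1.38 m²·K/W

R = 1/U = 1/0.724 = 1.381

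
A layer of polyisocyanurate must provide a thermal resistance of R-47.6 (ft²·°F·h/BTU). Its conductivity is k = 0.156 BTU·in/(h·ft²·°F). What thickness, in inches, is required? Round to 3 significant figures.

7.43 in

L = R × k = 47.6 × 0.156 = 7.426 in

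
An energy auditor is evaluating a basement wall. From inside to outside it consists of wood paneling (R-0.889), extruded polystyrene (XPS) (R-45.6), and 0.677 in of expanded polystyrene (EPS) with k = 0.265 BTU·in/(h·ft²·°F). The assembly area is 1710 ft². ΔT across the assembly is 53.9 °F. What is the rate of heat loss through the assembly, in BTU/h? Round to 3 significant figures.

0.677/0.265 = 2.555
R_total = 0.889 + 45.6 + 2.555 = 49.04 ft²·°F·h/BTU
Q = A·ΔT/R = 1710 × 53.9 / 49.04 = 1879 BTU/h

1880 BTU/h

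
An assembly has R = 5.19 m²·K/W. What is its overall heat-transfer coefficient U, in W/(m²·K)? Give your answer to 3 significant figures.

0.193 W/(m²·K)

U = 1/R = 1/5.19 = 0.1927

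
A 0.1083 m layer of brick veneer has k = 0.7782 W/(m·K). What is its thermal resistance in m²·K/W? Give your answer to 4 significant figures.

0.1392 m²·K/W

R = L/k = 0.1083/0.7782 = 0.13917 m²·K/W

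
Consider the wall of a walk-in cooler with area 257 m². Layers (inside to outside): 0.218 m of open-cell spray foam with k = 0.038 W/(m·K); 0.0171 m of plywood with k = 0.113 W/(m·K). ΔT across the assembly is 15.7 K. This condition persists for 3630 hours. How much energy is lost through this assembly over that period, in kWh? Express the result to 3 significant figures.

2490 kWh

0.218/0.038 = 5.737
0.0171/0.113 = 0.1513
R_total = 5.737 + 0.1513 = 5.888 m²·K/W
Q = 257 × 15.7 / 5.888 = 685.3 W
E = 685.3 W × 3630 h / 1000 = 2487 kWh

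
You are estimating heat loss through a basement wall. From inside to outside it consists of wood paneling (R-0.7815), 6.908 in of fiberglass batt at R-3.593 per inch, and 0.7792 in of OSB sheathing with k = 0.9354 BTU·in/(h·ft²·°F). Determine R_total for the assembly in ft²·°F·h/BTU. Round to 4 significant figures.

6.908 × 3.593 = 24.82
0.7792/0.9354 = 0.83301
R_total = 0.7815 + 24.82 + 0.83301 = 26.435 ft²·°F·h/BTU

26.43 ft²·°F·h/BTU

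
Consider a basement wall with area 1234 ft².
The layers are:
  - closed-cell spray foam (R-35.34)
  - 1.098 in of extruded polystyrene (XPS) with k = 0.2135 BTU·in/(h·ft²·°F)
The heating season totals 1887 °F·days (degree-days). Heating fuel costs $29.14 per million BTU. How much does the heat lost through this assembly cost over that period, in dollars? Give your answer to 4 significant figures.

1.098/0.2135 = 5.1429
R_total = 35.34 + 5.1429 = 40.483 ft²·°F·h/BTU
E = A × HDD × 24 / R = 1234 × 1887 × 24 / 40.483 = 1380500 BTU
Cost = 1380500/10⁶ × 29.14 = $40.227

40.23 dollars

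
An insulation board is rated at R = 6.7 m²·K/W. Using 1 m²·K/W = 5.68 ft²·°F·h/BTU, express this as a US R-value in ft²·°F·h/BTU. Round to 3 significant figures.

R_US = 6.7 × 5.68 = 38.06

38.1 ft²·°F·h/BTU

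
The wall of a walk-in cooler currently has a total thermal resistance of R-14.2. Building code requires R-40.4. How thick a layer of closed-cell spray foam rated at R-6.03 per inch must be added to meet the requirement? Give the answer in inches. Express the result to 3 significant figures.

ΔR = 40.4 − 14.2 = 26.2 ft²·°F·h/BTU
L = ΔR / (R/in) = 26.2/6.03 = 4.345 in

4.34 in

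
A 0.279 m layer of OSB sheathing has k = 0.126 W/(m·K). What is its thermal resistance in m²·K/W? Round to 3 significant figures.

R = L/k = 0.279/0.126 = 2.214 m²·K/W

2.21 m²·K/W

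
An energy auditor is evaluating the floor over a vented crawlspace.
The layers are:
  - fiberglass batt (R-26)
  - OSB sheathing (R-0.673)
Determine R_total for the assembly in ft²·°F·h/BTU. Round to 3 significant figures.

26.7 ft²·°F·h/BTU

R_total = 26 + 0.673 = 26.67 ft²·°F·h/BTU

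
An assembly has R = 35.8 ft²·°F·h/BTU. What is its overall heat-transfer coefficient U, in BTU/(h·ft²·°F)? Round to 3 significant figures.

0.0279 BTU/(h·ft²·°F)

U = 1/R = 1/35.8 = 0.02793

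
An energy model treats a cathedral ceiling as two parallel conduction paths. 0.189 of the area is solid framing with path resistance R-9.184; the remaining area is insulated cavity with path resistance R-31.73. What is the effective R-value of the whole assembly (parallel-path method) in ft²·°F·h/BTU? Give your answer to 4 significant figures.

U_eff = 0.811/31.73 + 0.189/9.184 = 0.025559 + 0.020579 = 0.046139
R_eff = 1/U_eff = 21.674 ft²·°F·h/BTU

21.67 ft²·°F·h/BTU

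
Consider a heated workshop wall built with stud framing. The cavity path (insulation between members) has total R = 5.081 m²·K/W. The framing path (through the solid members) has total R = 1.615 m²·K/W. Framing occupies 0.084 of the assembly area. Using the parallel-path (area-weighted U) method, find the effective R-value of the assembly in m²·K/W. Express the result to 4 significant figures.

4.305 m²·K/W

U_eff = 0.916/5.081 + 0.084/1.615 = 0.18028 + 0.052012 = 0.23229
R_eff = 1/U_eff = 4.3049 m²·K/W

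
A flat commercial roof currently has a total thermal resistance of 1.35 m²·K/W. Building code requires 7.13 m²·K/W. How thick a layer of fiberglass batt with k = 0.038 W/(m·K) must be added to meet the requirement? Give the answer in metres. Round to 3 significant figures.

0.220 m

ΔR = 7.13 − 1.35 = 5.78 m²·K/W
L = ΔR × k = 5.78 × 0.038 = 0.2196 m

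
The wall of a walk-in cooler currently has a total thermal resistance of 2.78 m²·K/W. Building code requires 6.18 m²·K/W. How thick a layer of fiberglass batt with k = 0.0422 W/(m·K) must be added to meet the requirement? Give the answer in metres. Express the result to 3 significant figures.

ΔR = 6.18 − 2.78 = 3.4 m²·K/W
L = ΔR × k = 3.4 × 0.0422 = 0.1435 m

0.143 m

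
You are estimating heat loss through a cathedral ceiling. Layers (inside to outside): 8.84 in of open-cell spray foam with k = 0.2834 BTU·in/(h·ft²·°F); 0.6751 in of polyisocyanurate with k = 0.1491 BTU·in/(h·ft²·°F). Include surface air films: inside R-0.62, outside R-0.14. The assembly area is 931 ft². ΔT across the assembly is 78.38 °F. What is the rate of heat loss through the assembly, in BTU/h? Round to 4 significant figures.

2000 BTU/h

8.84/0.2834 = 31.193
0.6751/0.1491 = 4.5278
R_total = 0.62 + 31.193 + 4.5278 + 0.14 = 36.48 ft²·°F·h/BTU
Q = A·ΔT/R = 931 × 78.38 / 36.48 = 2000.3 BTU/h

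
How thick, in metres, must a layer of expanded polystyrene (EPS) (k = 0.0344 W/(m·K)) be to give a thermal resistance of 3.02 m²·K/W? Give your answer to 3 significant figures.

0.104 m

L = R·k = 3.02 × 0.0344 = 0.1039 m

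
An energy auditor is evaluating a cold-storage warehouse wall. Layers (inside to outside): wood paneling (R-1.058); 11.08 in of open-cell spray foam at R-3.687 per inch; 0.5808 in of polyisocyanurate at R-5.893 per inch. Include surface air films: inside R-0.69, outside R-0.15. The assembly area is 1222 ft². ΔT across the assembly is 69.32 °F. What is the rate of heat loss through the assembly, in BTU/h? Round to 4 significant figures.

1835 BTU/h

11.08 × 3.687 = 40.852
0.5808 × 5.893 = 3.4227
R_total = 0.69 + 1.058 + 40.852 + 3.4227 + 0.15 = 46.173 ft²·°F·h/BTU
Q = A·ΔT/R = 1222 × 69.32 / 46.173 = 1834.6 BTU/h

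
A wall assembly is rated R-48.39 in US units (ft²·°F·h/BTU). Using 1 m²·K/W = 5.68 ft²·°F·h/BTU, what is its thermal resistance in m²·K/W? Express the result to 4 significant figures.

8.519 m²·K/W

R_SI = 48.39/5.68 = 8.5194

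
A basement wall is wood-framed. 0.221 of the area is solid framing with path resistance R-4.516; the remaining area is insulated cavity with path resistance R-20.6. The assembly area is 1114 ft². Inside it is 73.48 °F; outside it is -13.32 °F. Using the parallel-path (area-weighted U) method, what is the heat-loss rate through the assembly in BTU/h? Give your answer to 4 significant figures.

8389 BTU/h

U_eff = 0.779/20.6 + 0.221/4.516 = 0.037816 + 0.048937 = 0.086753
R_eff = 1/U_eff = 11.527 ft²·°F·h/BTU
Q = 1114 × (73.48 − (-13.32)) / 11.527 = 8388.6 BTU/h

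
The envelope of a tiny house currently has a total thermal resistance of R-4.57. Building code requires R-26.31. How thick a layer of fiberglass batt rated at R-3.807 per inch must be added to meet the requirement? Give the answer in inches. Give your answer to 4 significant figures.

5.711 in

ΔR = 26.31 − 4.57 = 21.74 ft²·°F·h/BTU
L = ΔR / (R/in) = 21.74/3.807 = 5.7105 in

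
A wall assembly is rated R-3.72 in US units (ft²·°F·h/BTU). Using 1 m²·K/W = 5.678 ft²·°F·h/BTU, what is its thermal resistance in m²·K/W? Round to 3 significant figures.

R_SI = 3.72/5.678 = 0.6552

0.655 m²·K/W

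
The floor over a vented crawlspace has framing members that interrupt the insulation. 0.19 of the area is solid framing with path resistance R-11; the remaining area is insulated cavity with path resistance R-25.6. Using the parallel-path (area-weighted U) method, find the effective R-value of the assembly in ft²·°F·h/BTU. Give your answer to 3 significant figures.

20.4 ft²·°F·h/BTU

U_eff = 0.81/25.6 + 0.19/11 = 0.03164 + 0.01727 = 0.04891
R_eff = 1/U_eff = 20.44 ft²·°F·h/BTU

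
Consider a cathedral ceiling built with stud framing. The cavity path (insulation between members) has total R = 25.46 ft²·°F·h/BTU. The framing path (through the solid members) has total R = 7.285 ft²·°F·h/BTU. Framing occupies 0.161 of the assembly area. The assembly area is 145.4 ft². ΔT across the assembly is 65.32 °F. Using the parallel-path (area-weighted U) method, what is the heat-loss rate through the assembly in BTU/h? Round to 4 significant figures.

U_eff = 0.839/25.46 + 0.161/7.285 = 0.032954 + 0.0221 = 0.055054
R_eff = 1/U_eff = 18.164 ft²·°F·h/BTU
Q = 145.4 × 65.32 / 18.164 = 522.88 BTU/h

522.9 BTU/h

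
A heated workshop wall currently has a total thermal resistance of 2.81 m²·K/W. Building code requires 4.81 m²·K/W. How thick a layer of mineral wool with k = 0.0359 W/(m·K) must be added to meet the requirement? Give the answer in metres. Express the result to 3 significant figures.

ΔR = 4.81 − 2.81 = 2 m²·K/W
L = ΔR × k = 2 × 0.0359 = 0.0718 m

0.0718 m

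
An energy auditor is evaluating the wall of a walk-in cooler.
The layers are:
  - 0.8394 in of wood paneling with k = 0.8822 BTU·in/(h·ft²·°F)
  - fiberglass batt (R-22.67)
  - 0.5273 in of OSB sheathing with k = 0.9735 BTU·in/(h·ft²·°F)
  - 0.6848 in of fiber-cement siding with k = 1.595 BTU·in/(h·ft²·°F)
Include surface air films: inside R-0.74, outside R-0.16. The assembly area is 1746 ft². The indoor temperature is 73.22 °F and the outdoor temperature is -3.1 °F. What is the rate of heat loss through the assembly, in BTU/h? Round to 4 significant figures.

0.8394/0.8822 = 0.95148
0.5273/0.9735 = 0.54165
0.6848/1.595 = 0.42934
R_total = 0.74 + 0.95148 + 22.67 + 0.54165 + 0.42934 + 0.16 = 25.492 ft²·°F·h/BTU
Q = A·ΔT/R = 1746 × (73.22 − (-3.1)) / 25.492 = 5227.2 BTU/h

5227 BTU/h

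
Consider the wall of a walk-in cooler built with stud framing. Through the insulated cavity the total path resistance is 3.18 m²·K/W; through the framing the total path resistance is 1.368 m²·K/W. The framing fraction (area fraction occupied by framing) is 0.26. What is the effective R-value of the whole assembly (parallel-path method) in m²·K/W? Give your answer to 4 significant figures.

2.365 m²·K/W

U_eff = 0.74/3.18 + 0.26/1.368 = 0.2327 + 0.19006 = 0.42276
R_eff = 1/U_eff = 2.3654 m²·K/W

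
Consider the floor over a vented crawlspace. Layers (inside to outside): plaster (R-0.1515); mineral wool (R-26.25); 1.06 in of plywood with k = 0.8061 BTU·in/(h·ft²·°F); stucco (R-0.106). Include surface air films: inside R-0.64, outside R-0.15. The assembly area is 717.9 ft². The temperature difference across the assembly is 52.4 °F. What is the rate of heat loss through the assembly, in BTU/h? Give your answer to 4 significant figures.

1315 BTU/h

1.06/0.8061 = 1.315
R_total = 0.64 + 0.1515 + 26.25 + 1.315 + 0.106 + 0.15 = 28.612 ft²·°F·h/BTU
Q = A·ΔT/R = 717.9 × 52.4 / 28.612 = 1314.7 BTU/h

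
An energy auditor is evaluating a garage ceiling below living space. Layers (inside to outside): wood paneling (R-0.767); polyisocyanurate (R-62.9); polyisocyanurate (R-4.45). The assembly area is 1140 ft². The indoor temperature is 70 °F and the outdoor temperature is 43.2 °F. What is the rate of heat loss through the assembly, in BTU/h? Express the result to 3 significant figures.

449 BTU/h

R_total = 0.767 + 62.9 + 4.45 = 68.12 ft²·°F·h/BTU
Q = A·ΔT/R = 1140 × (70 − 43.2) / 68.12 = 448.5 BTU/h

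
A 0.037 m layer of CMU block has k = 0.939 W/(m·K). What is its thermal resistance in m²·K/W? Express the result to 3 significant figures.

R = L/k = 0.037/0.939 = 0.0394 m²·K/W

0.0394 m²·K/W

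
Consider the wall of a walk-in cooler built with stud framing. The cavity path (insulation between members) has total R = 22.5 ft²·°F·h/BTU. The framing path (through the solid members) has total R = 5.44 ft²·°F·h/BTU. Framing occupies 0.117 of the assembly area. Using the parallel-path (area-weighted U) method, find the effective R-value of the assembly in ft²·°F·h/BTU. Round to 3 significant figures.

16.5 ft²·°F·h/BTU

U_eff = 0.883/22.5 + 0.117/5.44 = 0.03924 + 0.02151 = 0.06075
R_eff = 1/U_eff = 16.46 ft²·°F·h/BTU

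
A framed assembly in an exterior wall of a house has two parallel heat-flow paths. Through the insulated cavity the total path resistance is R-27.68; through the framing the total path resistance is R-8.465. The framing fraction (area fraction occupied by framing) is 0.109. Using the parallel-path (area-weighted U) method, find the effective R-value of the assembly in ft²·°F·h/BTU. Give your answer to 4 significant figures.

22.19 ft²·°F·h/BTU

U_eff = 0.891/27.68 + 0.109/8.465 = 0.032189 + 0.012877 = 0.045066
R_eff = 1/U_eff = 22.19 ft²·°F·h/BTU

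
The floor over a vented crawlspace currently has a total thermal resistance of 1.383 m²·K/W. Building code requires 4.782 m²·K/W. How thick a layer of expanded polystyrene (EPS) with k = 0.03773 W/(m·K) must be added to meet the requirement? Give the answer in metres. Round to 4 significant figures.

0.1282 m

ΔR = 4.782 − 1.383 = 3.399 m²·K/W
L = ΔR × k = 3.399 × 0.03773 = 0.12824 m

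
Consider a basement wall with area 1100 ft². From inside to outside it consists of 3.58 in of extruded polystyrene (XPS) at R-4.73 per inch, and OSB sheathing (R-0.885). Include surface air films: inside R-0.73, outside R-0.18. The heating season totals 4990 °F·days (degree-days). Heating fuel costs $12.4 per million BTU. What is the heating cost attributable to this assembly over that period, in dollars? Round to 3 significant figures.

3.58 × 4.73 = 16.93
R_total = 0.73 + 16.93 + 0.885 + 0.18 = 18.73 ft²·°F·h/BTU
E = A × HDD × 24 / R = 1100 × 4990 × 24 / 18.73 = 7034000 BTU
Cost = 7034000/10⁶ × 12.4 = $87.22

87.2 dollars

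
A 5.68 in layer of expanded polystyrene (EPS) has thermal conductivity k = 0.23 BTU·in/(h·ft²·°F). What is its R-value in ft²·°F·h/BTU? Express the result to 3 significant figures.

24.7 ft²·°F·h/BTU

R = L/k = 5.68/0.23 = 24.7 ft²·°F·h/BTU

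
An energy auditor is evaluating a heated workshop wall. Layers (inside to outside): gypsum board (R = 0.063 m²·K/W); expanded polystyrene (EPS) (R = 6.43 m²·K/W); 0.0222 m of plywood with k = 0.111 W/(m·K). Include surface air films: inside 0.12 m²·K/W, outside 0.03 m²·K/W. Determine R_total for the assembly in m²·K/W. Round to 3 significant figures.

0.0222/0.111 = 0.2
R_total = 0.12 + 0.063 + 6.43 + 0.2 + 0.03 = 6.843 m²·K/W

6.84 m²·K/W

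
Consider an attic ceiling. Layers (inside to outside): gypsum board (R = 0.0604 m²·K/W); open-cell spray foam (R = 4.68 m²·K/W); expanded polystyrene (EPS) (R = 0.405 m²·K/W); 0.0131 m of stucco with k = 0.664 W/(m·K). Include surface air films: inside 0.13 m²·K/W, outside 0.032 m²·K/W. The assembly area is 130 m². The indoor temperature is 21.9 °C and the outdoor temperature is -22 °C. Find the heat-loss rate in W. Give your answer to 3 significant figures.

0.0131/0.664 = 0.01973
R_total = 0.13 + 0.0604 + 4.68 + 0.405 + 0.01973 + 0.032 = 5.327 m²·K/W
Q = A·ΔT/R = 130 × (21.9 − (-22)) / 5.327 = 1071 W

1070 W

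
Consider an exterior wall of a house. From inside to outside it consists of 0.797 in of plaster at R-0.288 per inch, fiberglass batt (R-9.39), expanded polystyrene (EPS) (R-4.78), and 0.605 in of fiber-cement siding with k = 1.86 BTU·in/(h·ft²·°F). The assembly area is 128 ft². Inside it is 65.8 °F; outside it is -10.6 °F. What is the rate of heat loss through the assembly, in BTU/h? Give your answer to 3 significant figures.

664 BTU/h

0.797 × 0.288 = 0.2295
0.605/1.86 = 0.3253
R_total = 0.2295 + 9.39 + 4.78 + 0.3253 = 14.72 ft²·°F·h/BTU
Q = A·ΔT/R = 128 × (65.8 − (-10.6)) / 14.72 = 664.1 BTU/h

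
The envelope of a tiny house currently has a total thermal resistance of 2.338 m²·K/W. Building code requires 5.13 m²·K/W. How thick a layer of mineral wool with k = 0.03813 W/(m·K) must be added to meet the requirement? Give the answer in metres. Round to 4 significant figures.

0.1065 m

ΔR = 5.13 − 2.338 = 2.792 m²·K/W
L = ΔR × k = 2.792 × 0.03813 = 0.10646 m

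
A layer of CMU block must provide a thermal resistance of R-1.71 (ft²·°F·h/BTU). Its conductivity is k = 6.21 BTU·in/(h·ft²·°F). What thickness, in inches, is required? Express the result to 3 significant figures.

10.6 in

L = R × k = 1.71 × 6.21 = 10.62 in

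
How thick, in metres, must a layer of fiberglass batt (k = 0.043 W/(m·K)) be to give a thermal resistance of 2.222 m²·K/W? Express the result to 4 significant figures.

L = R·k = 2.222 × 0.043 = 0.095546 m

0.09555 m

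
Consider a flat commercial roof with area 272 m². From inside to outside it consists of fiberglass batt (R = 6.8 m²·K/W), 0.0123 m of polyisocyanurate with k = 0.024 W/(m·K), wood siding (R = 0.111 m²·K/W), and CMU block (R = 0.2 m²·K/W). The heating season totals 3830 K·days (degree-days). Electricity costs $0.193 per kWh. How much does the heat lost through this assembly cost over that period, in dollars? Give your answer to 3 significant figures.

0.0123/0.024 = 0.5125
R_total = 6.8 + 0.5125 + 0.111 + 0.2 = 7.623 m²·K/W
E = A × HDD × 24 / R / 1000 = 272 × 3830 × 24 / 7.623 / 1000 = 3280 kWh
Cost = 3280 × 0.193 = $633

633 dollars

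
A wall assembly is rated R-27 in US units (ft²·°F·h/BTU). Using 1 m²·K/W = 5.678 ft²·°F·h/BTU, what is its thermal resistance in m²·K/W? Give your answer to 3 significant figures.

R_SI = 27/5.678 = 4.755

4.76 m²·K/W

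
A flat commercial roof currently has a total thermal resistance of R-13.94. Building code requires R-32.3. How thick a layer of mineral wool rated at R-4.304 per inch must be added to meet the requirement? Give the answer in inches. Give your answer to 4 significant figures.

4.266 in

ΔR = 32.3 − 13.94 = 18.36 ft²·°F·h/BTU
L = ΔR / (R/in) = 18.36/4.304 = 4.2658 in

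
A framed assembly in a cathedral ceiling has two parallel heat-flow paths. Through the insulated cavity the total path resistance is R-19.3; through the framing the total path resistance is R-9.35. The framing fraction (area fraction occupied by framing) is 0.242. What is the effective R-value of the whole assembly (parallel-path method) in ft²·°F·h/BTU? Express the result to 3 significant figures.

U_eff = 0.758/19.3 + 0.242/9.35 = 0.03927 + 0.02588 = 0.06516
R_eff = 1/U_eff = 15.35 ft²·°F·h/BTU

15.3 ft²·°F·h/BTU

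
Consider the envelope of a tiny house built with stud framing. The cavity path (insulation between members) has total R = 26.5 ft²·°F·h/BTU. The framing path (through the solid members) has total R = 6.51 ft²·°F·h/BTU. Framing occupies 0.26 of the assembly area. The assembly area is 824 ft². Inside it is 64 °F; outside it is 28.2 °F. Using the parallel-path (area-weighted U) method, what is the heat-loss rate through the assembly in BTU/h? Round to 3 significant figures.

U_eff = 0.74/26.5 + 0.26/6.51 = 0.02792 + 0.03994 = 0.06786
R_eff = 1/U_eff = 14.74 ft²·°F·h/BTU
Q = 824 × (64 − 28.2) / 14.74 = 2002 BTU/h

2000 BTU/h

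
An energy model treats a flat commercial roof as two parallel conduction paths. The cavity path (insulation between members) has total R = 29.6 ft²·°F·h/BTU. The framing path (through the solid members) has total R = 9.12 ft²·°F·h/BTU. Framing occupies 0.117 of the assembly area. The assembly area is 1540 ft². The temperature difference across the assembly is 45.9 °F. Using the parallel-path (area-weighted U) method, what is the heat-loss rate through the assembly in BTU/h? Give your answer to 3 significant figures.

U_eff = 0.883/29.6 + 0.117/9.12 = 0.02983 + 0.01283 = 0.04266
R_eff = 1/U_eff = 23.44 ft²·°F·h/BTU
Q = 1540 × 45.9 / 23.44 = 3015 BTU/h

3020 BTU/h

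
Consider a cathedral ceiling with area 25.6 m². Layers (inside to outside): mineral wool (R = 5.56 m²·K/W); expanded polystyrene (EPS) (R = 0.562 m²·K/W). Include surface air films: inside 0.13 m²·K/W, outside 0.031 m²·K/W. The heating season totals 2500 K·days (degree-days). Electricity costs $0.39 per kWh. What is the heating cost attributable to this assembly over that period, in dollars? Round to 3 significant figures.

R_total = 0.13 + 5.56 + 0.562 + 0.031 = 6.283 m²·K/W
E = A × HDD × 24 / R / 1000 = 25.6 × 2500 × 24 / 6.283 / 1000 = 244.5 kWh
Cost = 244.5 × 0.39 = $95.34

95.3 dollars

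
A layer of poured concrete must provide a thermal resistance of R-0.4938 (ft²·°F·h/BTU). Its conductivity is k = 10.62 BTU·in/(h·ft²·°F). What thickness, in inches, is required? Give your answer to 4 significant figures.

5.244 in

L = R × k = 0.4938 × 10.62 = 5.2442 in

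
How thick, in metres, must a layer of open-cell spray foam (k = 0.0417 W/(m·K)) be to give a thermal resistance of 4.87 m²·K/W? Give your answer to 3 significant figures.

0.203 m

L = R·k = 4.87 × 0.0417 = 0.2031 m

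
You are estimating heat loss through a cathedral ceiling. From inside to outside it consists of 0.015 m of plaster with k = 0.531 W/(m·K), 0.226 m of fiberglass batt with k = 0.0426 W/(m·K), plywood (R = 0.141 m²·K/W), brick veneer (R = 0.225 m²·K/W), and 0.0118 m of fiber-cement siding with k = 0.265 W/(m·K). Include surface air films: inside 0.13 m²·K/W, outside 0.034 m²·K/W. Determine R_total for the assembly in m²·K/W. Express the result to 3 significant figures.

5.91 m²·K/W

0.015/0.531 = 0.02825
0.226/0.0426 = 5.305
0.0118/0.265 = 0.04453
R_total = 0.13 + 0.02825 + 5.305 + 0.141 + 0.225 + 0.04453 + 0.034 = 5.908 m²·K/W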